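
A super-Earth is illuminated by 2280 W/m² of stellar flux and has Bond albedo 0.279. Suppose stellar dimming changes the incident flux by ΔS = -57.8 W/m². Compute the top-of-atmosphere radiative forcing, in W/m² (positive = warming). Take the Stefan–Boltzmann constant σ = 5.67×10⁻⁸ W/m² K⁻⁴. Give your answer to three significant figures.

ΔF = Δ[S(1−α)]/4 = (1−0.279)·-57.8/4 = -10.42 W/m².

-10.4 W/m²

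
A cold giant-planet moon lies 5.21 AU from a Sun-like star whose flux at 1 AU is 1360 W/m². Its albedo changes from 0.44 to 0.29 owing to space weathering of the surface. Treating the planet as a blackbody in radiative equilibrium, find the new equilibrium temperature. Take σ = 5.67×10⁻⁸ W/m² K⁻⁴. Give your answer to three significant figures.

112 K

Flux at the orbit: S = 1360/(5.21)² = 50.10 W/m².
T₂ = [S(1−α₂)/(4σ)]^(1/4) = [50.10·0.71/(4σ)]^(1/4) = 111.9 K.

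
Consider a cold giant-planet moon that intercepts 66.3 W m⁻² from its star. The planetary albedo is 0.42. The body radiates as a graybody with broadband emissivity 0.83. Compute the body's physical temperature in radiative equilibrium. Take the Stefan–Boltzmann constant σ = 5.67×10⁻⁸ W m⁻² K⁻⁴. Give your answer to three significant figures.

The planet absorbs (1−α)S over its disc πR² and re-emits over 4πR², so the mean absorbed flux is (1−0.42)·66.30/4 = 9.614 W m⁻².
Radiative balance εσT⁴ = 9.614 gives T = [9.614/(0.83·σ)]^(1/4) = 119.6 K.

120 K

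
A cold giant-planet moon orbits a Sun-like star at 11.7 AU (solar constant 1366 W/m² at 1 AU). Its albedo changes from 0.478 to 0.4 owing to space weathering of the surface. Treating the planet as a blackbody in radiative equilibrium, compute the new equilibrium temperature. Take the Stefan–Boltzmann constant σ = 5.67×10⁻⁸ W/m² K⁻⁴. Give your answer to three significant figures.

By the inverse-square law, S = 1366/11.7² = 9.979 W/m².
T₂ = [S(1−α₂)/(4σ)]^(1/4) = [9.979·0.6/(4σ)]^(1/4) = 71.68 K.

71.7 K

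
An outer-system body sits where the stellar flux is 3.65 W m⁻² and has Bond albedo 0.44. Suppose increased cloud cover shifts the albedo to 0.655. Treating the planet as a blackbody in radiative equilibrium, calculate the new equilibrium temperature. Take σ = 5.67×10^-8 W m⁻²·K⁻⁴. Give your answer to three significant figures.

48.5 kelvin

With the new albedo, S(1−α₂)/4 = 0.3148 W m⁻², so T₂ = 48.54 K.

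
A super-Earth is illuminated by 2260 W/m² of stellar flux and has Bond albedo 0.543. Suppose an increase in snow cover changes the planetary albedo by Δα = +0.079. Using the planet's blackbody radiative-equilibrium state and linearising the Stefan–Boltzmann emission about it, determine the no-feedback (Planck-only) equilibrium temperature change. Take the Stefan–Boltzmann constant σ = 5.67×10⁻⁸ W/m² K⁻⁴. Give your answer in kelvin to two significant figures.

The baseline emission temperature is T_e = 259.8 K.
ΔF = −(S/4)Δα = −(2260/4)×(+0.079) = -44.63 W/m².
Planck response: λ_P = 4σT_e³ = 4·5.67×10⁻⁸·(259.8)³ = 3.976 W/m²/K.
Hence the no-feedback warming is ΔF/(4σT_e³) = -11.2 K.

-11 K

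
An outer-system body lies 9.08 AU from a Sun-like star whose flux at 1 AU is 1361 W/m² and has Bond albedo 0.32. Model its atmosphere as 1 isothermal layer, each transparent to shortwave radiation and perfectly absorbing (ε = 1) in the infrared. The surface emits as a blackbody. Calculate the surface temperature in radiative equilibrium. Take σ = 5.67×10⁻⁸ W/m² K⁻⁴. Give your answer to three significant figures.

Irradiance scales as 1/d², so S = 1361 W/m² × (1/9.08)² = 16.51 W/m².
The effective emission temperature is T_e = [S(1−α)/(4σ)]^¼ = 83.88 K.
With N = 1 opaque layers, T_s = (N+1)^(1/4)·T_e = 2^(1/4)·83.88 = 99.75 K.

99.7 K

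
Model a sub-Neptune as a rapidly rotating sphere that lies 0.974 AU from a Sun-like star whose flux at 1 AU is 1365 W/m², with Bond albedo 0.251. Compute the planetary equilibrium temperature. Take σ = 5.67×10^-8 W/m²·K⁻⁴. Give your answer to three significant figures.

Irradiance scales as 1/d², so S = 1365 W/m² × (1/0.974)² = 1439 W/m².
The planet absorbs (1−α)S over its disc πR² and re-emits over 4πR², so the mean absorbed flux is (1−0.251)·1439/4 = 269.4 W/m².
Balancing against σT⁴: T = (269.4/5.67×10⁻⁸)^(1/4) = 262.6 K.

263 K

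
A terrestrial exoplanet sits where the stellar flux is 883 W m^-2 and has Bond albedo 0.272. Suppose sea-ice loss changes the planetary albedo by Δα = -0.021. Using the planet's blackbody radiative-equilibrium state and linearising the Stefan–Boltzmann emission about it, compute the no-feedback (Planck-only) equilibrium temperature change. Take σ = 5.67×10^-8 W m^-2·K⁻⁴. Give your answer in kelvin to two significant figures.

Unperturbed T_e = [883.0·(1−0.272)/(4σ)]^¼ = 230.7 K.
ΔF = −(S/4)Δα = −(883.0/4)×(-0.021) = 4.636 W m^-2.
Linearising σT⁴ gives d(σT⁴)/dT = 4σT_e³ = 2.786 W m^-2 per K.
ΔT₀ = ΔF/λ_P = 4.636/2.786 = 1.66 K.

1.7 kelvin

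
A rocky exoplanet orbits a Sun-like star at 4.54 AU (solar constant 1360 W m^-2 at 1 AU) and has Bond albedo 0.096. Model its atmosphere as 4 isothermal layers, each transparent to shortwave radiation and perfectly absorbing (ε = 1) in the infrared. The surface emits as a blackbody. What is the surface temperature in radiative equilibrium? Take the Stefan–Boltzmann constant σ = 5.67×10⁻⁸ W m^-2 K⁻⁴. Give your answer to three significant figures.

190 K

Irradiance scales as 1/d², so S = 1360 W m^-2 × (1/4.54)² = 65.98 W m^-2.
Top-of-atmosphere balance: σT_e⁴ = S(1−α)/4 = 14.91 W m^-2 → T_e = 127.3 K.
Layer-by-layer balance gives σT_s⁴ = (N+1)σT_e⁴, so T_s = 5^¼·127.3 = 190.4 K.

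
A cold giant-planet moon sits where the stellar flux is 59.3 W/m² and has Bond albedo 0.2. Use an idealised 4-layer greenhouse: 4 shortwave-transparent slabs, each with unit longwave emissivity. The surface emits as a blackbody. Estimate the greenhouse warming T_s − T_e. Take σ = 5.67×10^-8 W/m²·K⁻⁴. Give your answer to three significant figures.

59.6 K

Top-of-atmosphere balance: σT_e⁴ = S(1−α)/4 = 11.86 W/m² → T_e = 120.3 K.
Surface: T_s = (5)^¼·T_e = 179.8 K.
Warming: T_s − T_e = 59.57 K.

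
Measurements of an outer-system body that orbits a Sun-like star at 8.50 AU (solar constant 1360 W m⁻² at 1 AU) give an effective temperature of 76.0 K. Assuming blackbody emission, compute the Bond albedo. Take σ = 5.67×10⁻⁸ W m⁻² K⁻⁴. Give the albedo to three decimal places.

Irradiance scales as 1/d², so S = 1360 W m⁻² × (1/8.50)² = 18.82 W m⁻².
From σT⁴ = S(1−α)/4 we invert for α: 1−α = 4σT⁴/S.
4σT⁴ = 4·5.67×10⁻⁸·(76.0)⁴ = 7.567 W m⁻².
Hence α = 1 − 7.567/18.82 = 0.5980.

0.598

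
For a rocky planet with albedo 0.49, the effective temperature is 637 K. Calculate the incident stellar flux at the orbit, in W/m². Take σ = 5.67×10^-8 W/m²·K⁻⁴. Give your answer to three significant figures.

Invert the energy balance for S: S = 4σT⁴/(1−α).
σT⁴ = 5.67×10⁻⁸·(637)⁴ = 9336 W/m².
So S = 4×9336/(1−0.49) = 73220 W/m².

73200 W/m²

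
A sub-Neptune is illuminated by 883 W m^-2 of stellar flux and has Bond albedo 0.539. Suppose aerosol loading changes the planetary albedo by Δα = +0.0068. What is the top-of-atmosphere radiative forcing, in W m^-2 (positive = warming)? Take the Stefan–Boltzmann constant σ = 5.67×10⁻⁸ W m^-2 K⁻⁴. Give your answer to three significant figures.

TOA radiative forcing: ΔF = −S·Δα/4 = −883.0·(+0.0068)/4 = -1.501 W m^-2.

-1.50 W m^-2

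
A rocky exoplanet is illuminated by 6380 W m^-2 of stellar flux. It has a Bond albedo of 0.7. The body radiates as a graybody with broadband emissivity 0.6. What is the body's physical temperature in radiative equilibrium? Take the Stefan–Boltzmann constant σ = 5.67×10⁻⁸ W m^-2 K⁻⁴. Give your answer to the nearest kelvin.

344 kelvin

Absorbed flux (global mean): S(1−α)/4 = 6380·0.3/4 = 478.5 W m^-2.
Equating to εσT⁴ with ε = 0.6: T = (478.5/0.6σ)^(1/4) = 344.4 K.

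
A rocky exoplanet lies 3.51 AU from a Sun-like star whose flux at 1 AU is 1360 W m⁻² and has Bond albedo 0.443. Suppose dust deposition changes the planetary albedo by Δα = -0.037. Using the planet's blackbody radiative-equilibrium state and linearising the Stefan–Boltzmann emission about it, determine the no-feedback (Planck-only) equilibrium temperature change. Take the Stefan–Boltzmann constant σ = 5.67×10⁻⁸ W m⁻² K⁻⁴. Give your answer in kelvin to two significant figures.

2.1 K

Irradiance scales as 1/d², so S = 1360 W m⁻² × (1/3.51)² = 110.4 W m⁻².
Reference equilibrium: T_e = [S(1−α)/(4σ)]^(1/4) = 128.3 K.
ΔF = −(S/4)Δα = −(110.4/4)×(-0.037) = 1.021 W m⁻².
The Planck feedback parameter is 4σT_e³ = 0.4792 W m⁻²/K.
So ΔT₀ = 1.021/0.4792 = 2.13 K.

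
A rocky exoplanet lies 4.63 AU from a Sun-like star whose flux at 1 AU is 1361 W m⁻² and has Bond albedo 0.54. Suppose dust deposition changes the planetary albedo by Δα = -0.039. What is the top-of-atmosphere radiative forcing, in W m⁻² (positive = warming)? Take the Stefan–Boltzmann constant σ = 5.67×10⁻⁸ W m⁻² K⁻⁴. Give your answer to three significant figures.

0.619 W m⁻²

By the inverse-square law, S = 1361/4.63² = 63.49 W m⁻².
The change in absorbed flux is Δ[S(1−α)/4] = −SΔα/4 = 0.6190 W m⁻².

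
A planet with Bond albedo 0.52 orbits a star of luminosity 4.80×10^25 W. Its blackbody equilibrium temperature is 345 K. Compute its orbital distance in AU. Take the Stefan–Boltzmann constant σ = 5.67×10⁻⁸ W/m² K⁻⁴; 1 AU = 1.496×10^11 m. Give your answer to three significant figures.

Energy balance gives S = 4σT⁴/(1−α) = 6694 W/m².
Then d = [L/(4πS)]^(1/2) = 2.389×10^10 m, i.e. 0.1597 AU.

0.160 AU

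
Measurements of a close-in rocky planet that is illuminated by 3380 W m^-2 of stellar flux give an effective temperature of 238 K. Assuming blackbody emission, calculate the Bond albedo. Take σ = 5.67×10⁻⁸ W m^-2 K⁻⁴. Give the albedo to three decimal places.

From σT⁴ = S(1−α)/4 we invert for α: 1−α = 4σT⁴/S.
4σT⁴ = 4·5.67×10⁻⁸·(238)⁴ = 727.7 W m^-2.
1−α = 727.7/3380 = 0.2153, so α = 0.7847.

0.785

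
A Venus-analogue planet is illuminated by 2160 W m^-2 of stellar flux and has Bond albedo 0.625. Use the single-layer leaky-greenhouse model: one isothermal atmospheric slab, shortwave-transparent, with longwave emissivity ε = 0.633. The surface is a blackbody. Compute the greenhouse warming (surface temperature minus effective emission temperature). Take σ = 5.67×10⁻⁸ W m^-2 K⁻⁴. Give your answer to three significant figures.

Effective emission temperature (TOA balance): σT_e⁴ = S(1−α)/4 = 202.5 W m^-2 → T_e = 244.5 K.
Surface balance with a leaky layer gives σT_s⁴ = σT_e⁴·2/(2−ε), so T_s = T_e·[2/(2−0.633)]^(1/4) = 268.9 K.
T_s − T_e = 268.9 − 244.5 = 24.40 K.

24.4 K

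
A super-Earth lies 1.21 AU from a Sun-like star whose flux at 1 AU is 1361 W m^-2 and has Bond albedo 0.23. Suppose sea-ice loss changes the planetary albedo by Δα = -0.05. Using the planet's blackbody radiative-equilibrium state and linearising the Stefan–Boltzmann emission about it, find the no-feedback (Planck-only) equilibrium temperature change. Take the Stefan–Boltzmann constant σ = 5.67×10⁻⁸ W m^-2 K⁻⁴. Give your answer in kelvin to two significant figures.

3.8 kelvin

By the inverse-square law, S = 1361/1.21² = 929.6 W m^-2.
The baseline emission temperature is T_e = 237.0 K.
ΔF = −(S/4)Δα = −(929.6/4)×(-0.05) = 11.62 W m^-2.
The Planck feedback parameter is 4σT_e³ = 3.020 W m^-2/K.
Hence the no-feedback warming is ΔF/(4σT_e³) = 3.85 K.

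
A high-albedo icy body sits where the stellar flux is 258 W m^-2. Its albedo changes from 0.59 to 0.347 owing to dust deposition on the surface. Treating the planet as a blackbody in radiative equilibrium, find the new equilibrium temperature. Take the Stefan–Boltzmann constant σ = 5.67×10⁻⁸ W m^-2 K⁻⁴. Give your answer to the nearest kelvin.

T₂ = [S(1−α₂)/(4σ)]^(1/4) = [258.0·0.653/(4σ)]^(1/4) = 165.1 K.

165 K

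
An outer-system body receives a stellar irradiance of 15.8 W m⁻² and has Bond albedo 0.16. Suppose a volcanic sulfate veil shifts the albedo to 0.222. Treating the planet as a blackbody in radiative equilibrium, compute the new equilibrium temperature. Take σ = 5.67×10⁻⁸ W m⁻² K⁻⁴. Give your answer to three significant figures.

85.8 K

New equilibrium: T₂ = [(1−0.222)·15.80/(4σ)]^(1/4) = 85.80 K.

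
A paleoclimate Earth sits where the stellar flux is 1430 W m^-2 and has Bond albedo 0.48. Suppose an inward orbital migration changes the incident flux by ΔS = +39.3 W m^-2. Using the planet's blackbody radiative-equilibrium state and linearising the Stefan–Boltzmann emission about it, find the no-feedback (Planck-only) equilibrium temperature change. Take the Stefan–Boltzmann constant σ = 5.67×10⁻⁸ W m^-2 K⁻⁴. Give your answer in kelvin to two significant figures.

Reference equilibrium: T_e = [S(1−α)/(4σ)]^(1/4) = 239.3 K.
ΔF = Δ[S(1−α)]/4 = (1−0.48)·+39.3/4 = 5.109 W m^-2.
The Planck feedback parameter is 4σT_e³ = 3.108 W m^-2/K.
ΔT₀ = ΔF/λ_P = 5.109/3.108 = 1.64 K.

1.6 K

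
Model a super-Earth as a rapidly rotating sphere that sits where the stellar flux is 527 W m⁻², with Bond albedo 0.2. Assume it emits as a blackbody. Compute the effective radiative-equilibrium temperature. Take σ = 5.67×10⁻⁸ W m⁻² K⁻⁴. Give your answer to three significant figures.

Averaging over the sphere, the absorbed flux is S(1−α)/4 = 105.4 W m⁻².
Balancing against σT⁴: T = (105.4/5.67×10⁻⁸)^(1/4) = 207.6 K.

208 K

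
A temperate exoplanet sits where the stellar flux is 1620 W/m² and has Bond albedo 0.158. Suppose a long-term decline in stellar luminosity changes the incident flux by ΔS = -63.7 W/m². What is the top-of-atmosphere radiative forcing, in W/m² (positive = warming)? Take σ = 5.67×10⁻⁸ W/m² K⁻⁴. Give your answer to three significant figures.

-13.4 W/m²

TOA radiative forcing: ΔF = (1−α)ΔS/4 = 0.842·(-63.7)/4 = -13.41 W/m².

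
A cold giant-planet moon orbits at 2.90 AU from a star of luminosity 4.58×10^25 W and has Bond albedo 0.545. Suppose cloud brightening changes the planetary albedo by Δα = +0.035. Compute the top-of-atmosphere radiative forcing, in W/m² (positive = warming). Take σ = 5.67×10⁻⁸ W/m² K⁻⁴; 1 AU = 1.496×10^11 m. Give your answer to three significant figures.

d = 2.90 × 1.496×10^11 m = 4.338×10^11 m.
Spreading L over a sphere of radius d: S = 4.58×10^25/(4π·4.34×10^11²) = 19.36 W/m².
ΔF = −(S/4)Δα = −(19.36/4)×(+0.035) = -0.1694 W/m².

-0.169 W/m²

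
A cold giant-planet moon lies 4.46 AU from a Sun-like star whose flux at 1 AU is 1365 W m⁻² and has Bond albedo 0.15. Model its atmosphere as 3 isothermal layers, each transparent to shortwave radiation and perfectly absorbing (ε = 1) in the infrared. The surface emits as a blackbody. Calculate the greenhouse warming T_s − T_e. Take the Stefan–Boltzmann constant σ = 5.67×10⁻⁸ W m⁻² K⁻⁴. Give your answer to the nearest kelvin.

52 K

Irradiance scales as 1/d², so S = 1365 W m⁻² × (1/4.46)² = 68.62 W m⁻².
Top-of-atmosphere balance: σT_e⁴ = S(1−α)/4 = 14.58 W m⁻² → T_e = 126.6 K.
Surface: T_s = (4)^¼·T_e = 179.1 K.
So the greenhouse effect raises the surface by 179.1 − 126.6 = 52.45 K.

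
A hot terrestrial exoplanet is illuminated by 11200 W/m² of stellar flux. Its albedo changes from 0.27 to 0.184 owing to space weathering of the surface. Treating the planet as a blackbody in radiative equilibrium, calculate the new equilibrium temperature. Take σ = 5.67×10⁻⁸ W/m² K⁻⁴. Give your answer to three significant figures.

448 K

New equilibrium: T₂ = [(1−0.184)·11200/(4σ)]^(1/4) = 448.0 K.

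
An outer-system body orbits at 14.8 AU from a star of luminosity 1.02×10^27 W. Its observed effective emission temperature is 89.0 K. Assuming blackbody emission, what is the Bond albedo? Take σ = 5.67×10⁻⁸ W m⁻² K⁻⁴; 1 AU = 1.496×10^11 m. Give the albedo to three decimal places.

0.141

Orbital distance: d = 14.8 AU = 2.214×10^12 m.
Flux at the orbit: S = L/(4πd²) = 1.02×10^27/(4π·(2.21×10^12)²) = 16.56 W m⁻².
Energy balance: S(1−α)/4 = σT⁴, so 1−α = 4σT⁴/S.
4σT⁴ = 4·5.67×10⁻⁸·(89.0)⁴ = 14.23 W m⁻².
1−α = 14.23/16.56 = 0.8594, so α = 0.1406.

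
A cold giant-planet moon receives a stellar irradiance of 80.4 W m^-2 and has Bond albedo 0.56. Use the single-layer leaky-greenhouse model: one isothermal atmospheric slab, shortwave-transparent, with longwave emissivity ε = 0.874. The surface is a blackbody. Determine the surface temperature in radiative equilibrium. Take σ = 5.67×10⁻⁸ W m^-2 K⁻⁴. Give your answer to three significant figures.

The planet radiates to space at T_e = [S(1−α)/(4σ)]^(1/4) = 111.8 K.
The surface balance (absorbed SW + ε·downward IR = σT_s⁴) with T_a⁴ = T_s⁴/2 reduces to T_s = T_e·[2/(2−ε)]^¼ = 129.0 K.

129 K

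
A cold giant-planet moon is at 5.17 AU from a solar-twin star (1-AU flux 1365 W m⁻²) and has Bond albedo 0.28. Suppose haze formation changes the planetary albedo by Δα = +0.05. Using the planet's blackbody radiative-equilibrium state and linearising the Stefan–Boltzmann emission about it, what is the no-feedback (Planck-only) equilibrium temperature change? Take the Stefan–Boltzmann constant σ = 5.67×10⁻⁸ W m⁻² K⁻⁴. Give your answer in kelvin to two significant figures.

Irradiance scales as 1/d², so S = 1365 W m⁻² × (1/5.17)² = 51.07 W m⁻².
Unperturbed T_e = [51.07·(1−0.28)/(4σ)]^¼ = 112.8 K.
ΔF = −(S/4)Δα = −(51.07/4)×(+0.05) = -0.6384 W m⁻².
Linearising σT⁴ gives d(σT⁴)/dT = 4σT_e³ = 0.3259 W m⁻² per K.
So ΔT₀ = -0.6384/0.3259 = -1.96 K.

-2.0 K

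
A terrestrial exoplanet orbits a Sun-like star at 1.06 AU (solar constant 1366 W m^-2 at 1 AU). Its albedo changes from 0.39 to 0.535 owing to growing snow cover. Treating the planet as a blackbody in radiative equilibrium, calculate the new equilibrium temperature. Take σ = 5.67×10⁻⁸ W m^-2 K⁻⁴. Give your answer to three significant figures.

By the inverse-square law, S = 1366/1.06² = 1216 W m^-2.
With the new albedo, S(1−α₂)/4 = 141.3 W m^-2, so T₂ = 223.4 K.

223 kelvin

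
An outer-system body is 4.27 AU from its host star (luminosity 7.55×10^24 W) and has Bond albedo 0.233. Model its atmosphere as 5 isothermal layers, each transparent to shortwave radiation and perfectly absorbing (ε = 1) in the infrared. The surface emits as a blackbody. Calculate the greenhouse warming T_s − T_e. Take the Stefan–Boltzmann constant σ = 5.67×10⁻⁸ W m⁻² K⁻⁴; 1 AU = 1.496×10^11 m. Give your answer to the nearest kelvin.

d = 4.27 × 1.496×10^11 m = 6.388×10^11 m.
S = L/(4πd²) = 1.472 W m⁻².
Top-of-atmosphere balance: σT_e⁴ = S(1−α)/4 = 0.2823 W m⁻² → T_e = 47.24 K.
Surface: T_s = (6)^¼·T_e = 73.93 K.
Warming: T_s − T_e = 26.69 K.

27 K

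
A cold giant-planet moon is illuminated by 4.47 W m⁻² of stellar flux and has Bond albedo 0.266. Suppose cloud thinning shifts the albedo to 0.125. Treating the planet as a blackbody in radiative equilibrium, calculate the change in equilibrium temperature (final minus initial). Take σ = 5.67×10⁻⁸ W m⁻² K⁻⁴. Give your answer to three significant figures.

2.77 kelvin

Initial: T₁ = [S(1−0.266)/(4σ)]^(1/4) = 61.67 K.
Final:   T₂ = [S(1−0.125)/(4σ)]^(1/4) = 64.44 K.
Change: 64.44 − 61.67 = 2.770 K.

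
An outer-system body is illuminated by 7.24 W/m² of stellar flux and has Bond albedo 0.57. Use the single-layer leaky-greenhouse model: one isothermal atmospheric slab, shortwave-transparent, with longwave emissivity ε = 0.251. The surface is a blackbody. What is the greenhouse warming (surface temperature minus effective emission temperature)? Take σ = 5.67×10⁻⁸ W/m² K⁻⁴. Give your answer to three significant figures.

2.08 kelvin

At the top of the atmosphere, σT_e⁴ = S(1−α)/4 = 0.7783 W/m², giving T_e = 60.87 K.
For a single slab of emissivity ε, T_s⁴ = 2T_e⁴/(2−ε); thus T_s = 60.87·(1.144)^(1/4) = 62.94 K.
T_s − T_e = 62.94 − 60.87 = 2.075 K.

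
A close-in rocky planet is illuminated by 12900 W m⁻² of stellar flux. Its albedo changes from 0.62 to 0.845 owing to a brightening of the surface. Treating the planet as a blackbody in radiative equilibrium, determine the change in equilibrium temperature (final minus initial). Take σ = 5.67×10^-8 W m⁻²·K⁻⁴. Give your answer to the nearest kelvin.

-77 K

Before: T₁ = [12900·0.38/(4σ)]^(1/4) = 383.4 K.
With α = 0.845, T₂ = 306.4 K.
Change: 306.4 − 383.4 = -77.01 K.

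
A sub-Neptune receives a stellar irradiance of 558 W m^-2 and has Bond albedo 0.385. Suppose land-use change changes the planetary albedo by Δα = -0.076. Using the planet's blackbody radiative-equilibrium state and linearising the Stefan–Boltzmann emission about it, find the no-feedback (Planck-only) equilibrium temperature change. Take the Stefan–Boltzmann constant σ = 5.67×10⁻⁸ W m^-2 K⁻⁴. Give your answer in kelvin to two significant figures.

Unperturbed T_e = [558.0·(1−0.385)/(4σ)]^¼ = 197.2 K.
The change in absorbed flux is Δ[S(1−α)/4] = −SΔα/4 = 10.60 W m^-2.
Linearising σT⁴ gives d(σT⁴)/dT = 4σT_e³ = 1.740 W m^-2 per K.
So ΔT₀ = 10.60/1.740 = 6.09 K.

6.1 K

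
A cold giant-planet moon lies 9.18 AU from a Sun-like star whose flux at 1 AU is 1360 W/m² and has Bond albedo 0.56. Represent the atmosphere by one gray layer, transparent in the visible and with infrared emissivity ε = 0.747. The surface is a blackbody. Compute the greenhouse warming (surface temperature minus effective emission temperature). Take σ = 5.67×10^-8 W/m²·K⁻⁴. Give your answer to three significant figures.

Irradiance scales as 1/d², so S = 1360 W/m² × (1/9.18)² = 16.14 W/m².
The planet radiates to space at T_e = [S(1−α)/(4σ)]^(1/4) = 74.80 K.
The surface balance (absorbed SW + ε·downward IR = σT_s⁴) with T_a⁴ = T_s⁴/2 reduces to T_s = T_e·[2/(2−ε)]^¼ = 84.08 K.
Greenhouse warming: T_s − T_e = 9.276 K.

9.28 kelvin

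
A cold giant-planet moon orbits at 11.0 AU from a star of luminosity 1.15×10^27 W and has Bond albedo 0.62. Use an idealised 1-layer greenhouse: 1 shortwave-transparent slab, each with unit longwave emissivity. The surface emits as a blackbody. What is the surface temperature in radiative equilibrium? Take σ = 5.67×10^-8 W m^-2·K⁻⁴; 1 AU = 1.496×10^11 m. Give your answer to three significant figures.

103 K

d = 11.0 × 1.496×10^11 m = 1.646×10^12 m.
Spreading L over a sphere of radius d: S = 1.15×10^27/(4π·1.65×10^12²) = 33.79 W m^-2.
Top-of-atmosphere balance: σT_e⁴ = S(1−α)/4 = 3.210 W m^-2 → T_e = 86.75 K.
Layer-by-layer balance gives σT_s⁴ = (N+1)σT_e⁴, so T_s = 2^¼·86.75 = 103.2 K.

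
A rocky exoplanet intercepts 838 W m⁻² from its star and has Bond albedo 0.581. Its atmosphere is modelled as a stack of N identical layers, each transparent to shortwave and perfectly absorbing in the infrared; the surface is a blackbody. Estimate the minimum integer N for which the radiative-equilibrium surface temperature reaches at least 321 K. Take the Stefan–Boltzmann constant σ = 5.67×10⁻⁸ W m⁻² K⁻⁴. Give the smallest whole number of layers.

6

Top-of-atmosphere balance: σT_e⁴ = S(1−α)/4 = 87.78 W m⁻² → T_e = 198.4 K.
Since T_s⁴ = (N+1)T_e⁴, we need N ≥ (T_s/T_e)⁴ − 1 = 5.858.
The minimum whole number is N = 6.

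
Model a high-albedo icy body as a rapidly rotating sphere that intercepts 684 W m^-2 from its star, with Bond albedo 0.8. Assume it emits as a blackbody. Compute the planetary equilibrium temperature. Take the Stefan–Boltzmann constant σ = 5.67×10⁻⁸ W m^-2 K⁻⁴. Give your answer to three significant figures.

The planet absorbs (1−α)S over its disc πR² and re-emits over 4πR², so the mean absorbed flux is (1−0.8)·684.0/4 = 34.20 W m^-2.
Balancing against σT⁴: T = (34.20/5.67×10⁻⁸)^(1/4) = 156.7 K.

157 K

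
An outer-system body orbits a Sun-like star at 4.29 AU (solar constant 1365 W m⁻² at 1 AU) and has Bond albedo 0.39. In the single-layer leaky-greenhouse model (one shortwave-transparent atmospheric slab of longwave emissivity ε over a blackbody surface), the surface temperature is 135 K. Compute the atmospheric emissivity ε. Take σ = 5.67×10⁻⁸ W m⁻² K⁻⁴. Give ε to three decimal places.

Irradiance scales as 1/d², so S = 1365 W m⁻² × (1/4.29)² = 74.17 W m⁻².
First, T_e = [74.17·(1−0.39)/(4σ)]^(1/4) = 118.8 K.
Since (2−ε)/2 = (T_e/T_s)⁴ = 0.6006, ε = 0.7988.

0.799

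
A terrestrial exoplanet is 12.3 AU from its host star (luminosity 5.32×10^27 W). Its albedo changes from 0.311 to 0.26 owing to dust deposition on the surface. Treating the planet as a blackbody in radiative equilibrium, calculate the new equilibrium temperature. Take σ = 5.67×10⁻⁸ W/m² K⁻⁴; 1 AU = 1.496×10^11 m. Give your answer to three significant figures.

142 K

Orbital distance: d = 12.3 AU = 1.840×10^12 m.
Flux at the orbit: S = L/(4πd²) = 5.32×10^27/(4π·(1.84×10^12)²) = 125.0 W/m².
With the new albedo, S(1−α₂)/4 = 23.13 W/m², so T₂ = 142.1 K.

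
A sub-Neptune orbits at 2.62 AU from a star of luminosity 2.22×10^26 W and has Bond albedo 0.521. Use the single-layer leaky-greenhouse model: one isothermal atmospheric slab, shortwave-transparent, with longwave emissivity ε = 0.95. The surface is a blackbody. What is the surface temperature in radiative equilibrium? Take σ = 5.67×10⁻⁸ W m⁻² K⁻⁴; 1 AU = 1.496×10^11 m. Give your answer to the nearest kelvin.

d = 2.62 × 1.496×10^11 m = 3.920×10^11 m.
S = L/(4πd²) = 115.0 W m⁻².
Effective emission temperature (TOA balance): σT_e⁴ = S(1−α)/4 = 13.77 W m⁻² → T_e = 124.8 K.
The surface balance (absorbed SW + ε·downward IR = σT_s⁴) with T_a⁴ = T_s⁴/2 reduces to T_s = T_e·[2/(2−ε)]^¼ = 146.7 K.

147 K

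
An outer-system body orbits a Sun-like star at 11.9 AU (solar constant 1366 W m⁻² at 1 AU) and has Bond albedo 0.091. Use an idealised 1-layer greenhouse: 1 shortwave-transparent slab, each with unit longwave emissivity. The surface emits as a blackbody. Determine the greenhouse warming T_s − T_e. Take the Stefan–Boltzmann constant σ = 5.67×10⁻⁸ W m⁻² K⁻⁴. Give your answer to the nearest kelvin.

By the inverse-square law, S = 1366/11.9² = 9.646 W m⁻².
Top-of-atmosphere balance: σT_e⁴ = S(1−α)/4 = 2.192 W m⁻² → T_e = 78.85 K.
Surface: T_s = (2)^¼·T_e = 93.77 K.
So the greenhouse effect raises the surface by 93.77 − 78.85 = 14.92 K.

15 K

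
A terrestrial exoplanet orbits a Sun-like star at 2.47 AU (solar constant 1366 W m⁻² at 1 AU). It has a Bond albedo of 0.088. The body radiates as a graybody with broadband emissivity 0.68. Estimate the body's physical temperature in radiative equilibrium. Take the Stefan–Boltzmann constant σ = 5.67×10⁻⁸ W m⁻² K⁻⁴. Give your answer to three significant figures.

By the inverse-square law, S = 1366/2.47² = 223.9 W m⁻².
The planet absorbs (1−α)S over its disc πR² and re-emits over 4πR², so the mean absorbed flux is (1−0.088)·223.9/4 = 51.05 W m⁻².
Radiative balance εσT⁴ = 51.05 gives T = [51.05/(0.68·σ)]^(1/4) = 190.8 K.

191 K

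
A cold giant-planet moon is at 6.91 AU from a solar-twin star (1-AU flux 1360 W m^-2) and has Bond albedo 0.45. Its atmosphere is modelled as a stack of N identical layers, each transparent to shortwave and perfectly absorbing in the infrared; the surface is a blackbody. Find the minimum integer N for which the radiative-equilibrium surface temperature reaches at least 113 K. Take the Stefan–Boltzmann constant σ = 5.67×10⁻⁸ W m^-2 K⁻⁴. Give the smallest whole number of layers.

2

Flux at the orbit: S = 1360/(6.91)² = 28.48 W m^-2.
The effective emission temperature is T_e = [S(1−α)/(4σ)]^¼ = 91.16 K.
T_s = (N+1)^(1/4)·T_e ≥ 113 K requires N+1 ≥ (T_s/T_e)⁴ = (113/91.16)⁴ = 2.361.
The minimum whole number is N = 2.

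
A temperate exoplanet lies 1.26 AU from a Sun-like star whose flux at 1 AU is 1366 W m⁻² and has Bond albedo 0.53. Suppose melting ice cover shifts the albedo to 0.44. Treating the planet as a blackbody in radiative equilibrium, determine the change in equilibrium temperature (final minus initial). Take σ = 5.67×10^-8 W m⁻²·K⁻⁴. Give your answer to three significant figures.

Irradiance scales as 1/d², so S = 1366 W m⁻² × (1/1.26)² = 860.4 W m⁻².
With α = 0.53, T₁ = 205.5 K.
With α = 0.44, T₂ = 214.7 K.
ΔT = T₂ − T₁ = 9.201 K.

9.20 K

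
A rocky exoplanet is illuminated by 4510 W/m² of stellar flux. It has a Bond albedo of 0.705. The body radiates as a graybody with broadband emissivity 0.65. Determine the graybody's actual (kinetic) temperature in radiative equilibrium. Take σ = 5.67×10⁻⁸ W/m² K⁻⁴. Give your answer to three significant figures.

308 K

Absorbed flux (global mean): S(1−α)/4 = 4510·0.295/4 = 332.6 W/m².
Equating to εσT⁴ with ε = 0.65: T = (332.6/0.65σ)^(1/4) = 308.2 K.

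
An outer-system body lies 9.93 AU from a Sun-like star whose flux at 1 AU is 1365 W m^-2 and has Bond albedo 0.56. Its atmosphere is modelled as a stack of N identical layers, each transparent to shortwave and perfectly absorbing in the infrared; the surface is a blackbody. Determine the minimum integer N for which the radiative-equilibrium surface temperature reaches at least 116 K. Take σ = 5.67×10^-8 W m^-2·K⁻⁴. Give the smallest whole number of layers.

Irradiance scales as 1/d², so S = 1365 W m^-2 × (1/9.93)² = 13.84 W m^-2.
Top-of-atmosphere balance: σT_e⁴ = S(1−α)/4 = 1.523 W m^-2 → T_e = 71.99 K.
Since T_s⁴ = (N+1)T_e⁴, we need N ≥ (T_s/T_e)⁴ − 1 = 5.742.
The minimum whole number is N = 6.

6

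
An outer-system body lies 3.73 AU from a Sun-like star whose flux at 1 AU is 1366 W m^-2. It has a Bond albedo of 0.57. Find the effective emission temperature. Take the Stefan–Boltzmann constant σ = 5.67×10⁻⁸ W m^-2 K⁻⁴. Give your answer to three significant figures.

By the inverse-square law, S = 1366/3.73² = 98.18 W m^-2.
The planet absorbs (1−α)S over its disc πR² and re-emits over 4πR², so the mean absorbed flux is (1−0.57)·98.18/4 = 10.55 W m^-2.
Set σT⁴ = 10.55 → T = (10.55/σ)^(1/4) = 116.8 K.

117 K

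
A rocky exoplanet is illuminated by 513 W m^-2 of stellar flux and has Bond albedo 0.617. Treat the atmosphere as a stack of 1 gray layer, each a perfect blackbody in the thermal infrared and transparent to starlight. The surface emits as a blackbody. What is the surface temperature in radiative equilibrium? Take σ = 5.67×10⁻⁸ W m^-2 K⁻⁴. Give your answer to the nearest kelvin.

204 kelvin

Top-of-atmosphere balance: σT_e⁴ = S(1−α)/4 = 49.12 W m^-2 → T_e = 171.6 K.
With N = 1 opaque layers, T_s = (N+1)^(1/4)·T_e = 2^(1/4)·171.6 = 204.0 K.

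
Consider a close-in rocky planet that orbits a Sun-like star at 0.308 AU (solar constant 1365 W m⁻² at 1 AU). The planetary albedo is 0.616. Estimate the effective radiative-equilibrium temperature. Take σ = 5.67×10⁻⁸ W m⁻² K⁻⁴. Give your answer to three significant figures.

Flux at the orbit: S = 1365/(0.308)² = 14390 W m⁻².
Absorbed flux (global mean): S(1−α)/4 = 14390·0.384/4 = 1381 W m⁻².
Set σT⁴ = 1381 → T = (1381/σ)^(1/4) = 395.1 K.

395 K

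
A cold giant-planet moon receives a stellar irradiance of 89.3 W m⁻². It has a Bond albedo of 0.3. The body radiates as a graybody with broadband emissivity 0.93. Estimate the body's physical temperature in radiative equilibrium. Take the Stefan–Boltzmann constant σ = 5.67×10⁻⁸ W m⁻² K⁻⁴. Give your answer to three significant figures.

131 kelvin

Absorbed flux (global mean): S(1−α)/4 = 89.30·0.7/4 = 15.63 W m⁻².
Radiative balance εσT⁴ = 15.63 gives T = [15.63/(0.93·σ)]^(1/4) = 131.2 K.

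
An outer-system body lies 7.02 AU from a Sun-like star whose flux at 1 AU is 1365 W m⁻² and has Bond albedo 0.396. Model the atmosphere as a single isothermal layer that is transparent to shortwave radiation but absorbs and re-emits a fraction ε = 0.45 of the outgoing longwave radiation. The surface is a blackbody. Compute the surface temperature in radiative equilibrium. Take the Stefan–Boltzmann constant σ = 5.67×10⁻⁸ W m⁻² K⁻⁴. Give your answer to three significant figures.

98.8 kelvin

By the inverse-square law, S = 1365/7.02² = 27.70 W m⁻².
Effective emission temperature (TOA balance): σT_e⁴ = S(1−α)/4 = 4.182 W m⁻² → T_e = 92.68 K.
The surface balance (absorbed SW + ε·downward IR = σT_s⁴) with T_a⁴ = T_s⁴/2 reduces to T_s = T_e·[2/(2−ε)]^¼ = 98.77 K.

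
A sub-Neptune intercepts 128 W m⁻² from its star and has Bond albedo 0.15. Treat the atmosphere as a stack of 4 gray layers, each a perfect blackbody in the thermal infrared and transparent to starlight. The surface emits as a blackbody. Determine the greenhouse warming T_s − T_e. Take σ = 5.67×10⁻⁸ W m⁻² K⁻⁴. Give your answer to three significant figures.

The effective emission temperature is T_e = [S(1−α)/(4σ)]^¼ = 148.0 K.
Surface: T_s = (5)^¼·T_e = 221.3 K.
Warming: T_s − T_e = 73.31 K.

73.3 kelvin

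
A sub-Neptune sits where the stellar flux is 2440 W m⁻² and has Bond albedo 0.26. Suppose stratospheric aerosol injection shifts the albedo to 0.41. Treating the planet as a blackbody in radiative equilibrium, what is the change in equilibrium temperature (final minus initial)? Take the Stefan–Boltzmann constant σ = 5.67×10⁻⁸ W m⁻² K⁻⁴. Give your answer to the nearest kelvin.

-16 kelvin

With α = 0.26, T₁ = 298.7 K.
Final:   T₂ = [S(1−0.41)/(4σ)]^(1/4) = 282.3 K.
Change: 282.3 − 298.7 = -16.45 K.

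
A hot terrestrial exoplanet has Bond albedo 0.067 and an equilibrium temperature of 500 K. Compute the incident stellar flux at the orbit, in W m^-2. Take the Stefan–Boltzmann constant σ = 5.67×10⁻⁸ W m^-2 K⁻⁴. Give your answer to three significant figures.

15200 W m^-2

Invert the energy balance for S: S = 4σT⁴/(1−α).
σT⁴ = 5.67×10⁻⁸·(500)⁴ = 3544 W m^-2.
So S = 4×3544/(1−0.067) = 15190 W m^-2.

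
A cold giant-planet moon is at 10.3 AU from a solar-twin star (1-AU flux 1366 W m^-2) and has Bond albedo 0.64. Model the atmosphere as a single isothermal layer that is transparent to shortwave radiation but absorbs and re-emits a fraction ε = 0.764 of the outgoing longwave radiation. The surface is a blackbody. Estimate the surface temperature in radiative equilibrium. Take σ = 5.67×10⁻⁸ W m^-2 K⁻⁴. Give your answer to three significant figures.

By the inverse-square law, S = 1366/10.3² = 12.88 W m^-2.
At the top of the atmosphere, σT_e⁴ = S(1−α)/4 = 1.159 W m^-2, giving T_e = 67.24 K.
Surface balance with a leaky layer gives σT_s⁴ = σT_e⁴·2/(2−ε), so T_s = T_e·[2/(2−0.764)]^(1/4) = 75.83 K.

75.8 K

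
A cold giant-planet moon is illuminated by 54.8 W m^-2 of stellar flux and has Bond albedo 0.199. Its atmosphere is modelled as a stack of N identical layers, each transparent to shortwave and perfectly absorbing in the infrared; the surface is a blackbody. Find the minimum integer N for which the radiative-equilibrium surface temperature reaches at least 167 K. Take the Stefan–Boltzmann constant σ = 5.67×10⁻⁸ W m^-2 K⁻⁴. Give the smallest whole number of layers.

OLR = S(1−α)/4 = 10.97 W m^-2; the top layer radiates at T_e = 117.9 K.
Need (N+1)T_e⁴ ≥ T_s⁴, i.e. N+1 ≥ (167/117.9)⁴ = 4.019.
The minimum whole number is N = 4.

4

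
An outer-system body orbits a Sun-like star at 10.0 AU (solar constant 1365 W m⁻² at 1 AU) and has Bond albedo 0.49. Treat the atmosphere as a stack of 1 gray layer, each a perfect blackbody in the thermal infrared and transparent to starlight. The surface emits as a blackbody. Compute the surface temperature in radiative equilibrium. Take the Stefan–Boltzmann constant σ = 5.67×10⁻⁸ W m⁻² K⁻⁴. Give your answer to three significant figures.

By the inverse-square law, S = 1365/10.0² = 13.65 W m⁻².
Top-of-atmosphere balance: σT_e⁴ = S(1−α)/4 = 1.740 W m⁻² → T_e = 74.43 K.
Layer-by-layer balance gives σT_s⁴ = (N+1)σT_e⁴, so T_s = 2^¼·74.43 = 88.52 K.

88.5 kelvin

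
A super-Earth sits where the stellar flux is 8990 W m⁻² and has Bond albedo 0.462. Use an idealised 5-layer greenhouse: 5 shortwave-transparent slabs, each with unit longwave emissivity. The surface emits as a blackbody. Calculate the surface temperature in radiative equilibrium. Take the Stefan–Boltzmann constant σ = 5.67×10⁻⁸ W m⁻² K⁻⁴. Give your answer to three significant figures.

OLR = S(1−α)/4 = 1209 W m⁻²; the top layer radiates at T_e = 382.1 K.
Layer-by-layer balance gives σT_s⁴ = (N+1)σT_e⁴, so T_s = 6^¼·382.1 = 598.1 K.

598 kelvin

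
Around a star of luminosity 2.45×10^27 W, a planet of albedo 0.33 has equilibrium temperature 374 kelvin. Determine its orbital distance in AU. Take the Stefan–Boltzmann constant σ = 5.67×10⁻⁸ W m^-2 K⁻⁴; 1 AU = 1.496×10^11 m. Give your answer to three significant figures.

Energy balance gives S = 4σT⁴/(1−α) = 6623 W m^-2.
From L = 4πd²S, d = √(2.45×10^27/(4π·6623)) = 1.716×10^11 m = 1.147 AU.

1.15 AU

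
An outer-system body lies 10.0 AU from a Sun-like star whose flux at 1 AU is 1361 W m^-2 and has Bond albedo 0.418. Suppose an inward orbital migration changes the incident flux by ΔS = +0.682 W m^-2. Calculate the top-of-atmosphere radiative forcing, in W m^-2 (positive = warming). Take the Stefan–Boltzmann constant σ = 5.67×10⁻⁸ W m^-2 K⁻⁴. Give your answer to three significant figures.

0.0992 W m^-2

Flux at the orbit: S = 1361/(10.0)² = 13.61 W m^-2.
TOA radiative forcing: ΔF = (1−α)ΔS/4 = 0.582·(+0.682)/4 = 0.09923 W m^-2.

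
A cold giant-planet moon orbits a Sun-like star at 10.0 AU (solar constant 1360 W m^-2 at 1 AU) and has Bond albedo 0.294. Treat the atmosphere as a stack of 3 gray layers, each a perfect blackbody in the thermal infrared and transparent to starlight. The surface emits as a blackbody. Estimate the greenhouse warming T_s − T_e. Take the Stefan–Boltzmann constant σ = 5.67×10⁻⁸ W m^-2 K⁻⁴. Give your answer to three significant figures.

33.4 K

By the inverse-square law, S = 1360/10.0² = 13.60 W m^-2.
The effective emission temperature is T_e = [S(1−α)/(4σ)]^¼ = 80.66 K.
Surface: T_s = (4)^¼·T_e = 114.1 K.
So the greenhouse effect raises the surface by 114.1 − 80.66 = 33.41 K.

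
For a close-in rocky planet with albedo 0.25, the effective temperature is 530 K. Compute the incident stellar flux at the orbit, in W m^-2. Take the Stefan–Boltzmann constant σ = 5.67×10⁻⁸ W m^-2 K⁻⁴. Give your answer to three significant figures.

23900 W m^-2

Invert the energy balance for S: S = 4σT⁴/(1−α).
σT⁴ = 5.67×10⁻⁸·(530)⁴ = 4474 W m^-2.
S = 4·4474/0.75 = 23860 W m^-2.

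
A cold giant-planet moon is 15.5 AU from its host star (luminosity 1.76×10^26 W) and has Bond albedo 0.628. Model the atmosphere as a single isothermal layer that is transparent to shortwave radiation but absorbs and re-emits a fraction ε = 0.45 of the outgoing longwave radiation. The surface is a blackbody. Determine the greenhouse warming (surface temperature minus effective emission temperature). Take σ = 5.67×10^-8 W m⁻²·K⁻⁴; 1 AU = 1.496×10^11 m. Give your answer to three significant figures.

d = 15.5 × 1.496×10^11 m = 2.319×10^12 m.
Spreading L over a sphere of radius d: S = 1.76×10^26/(4π·2.32×10^12²) = 2.605 W m⁻².
The planet radiates to space at T_e = [S(1−α)/(4σ)]^(1/4) = 45.46 K.
For a single slab of emissivity ε, T_s⁴ = 2T_e⁴/(2−ε); thus T_s = 45.46·(1.29)^(1/4) = 48.46 K.
Greenhouse warming: T_s − T_e = 2.991 K.

2.99 K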